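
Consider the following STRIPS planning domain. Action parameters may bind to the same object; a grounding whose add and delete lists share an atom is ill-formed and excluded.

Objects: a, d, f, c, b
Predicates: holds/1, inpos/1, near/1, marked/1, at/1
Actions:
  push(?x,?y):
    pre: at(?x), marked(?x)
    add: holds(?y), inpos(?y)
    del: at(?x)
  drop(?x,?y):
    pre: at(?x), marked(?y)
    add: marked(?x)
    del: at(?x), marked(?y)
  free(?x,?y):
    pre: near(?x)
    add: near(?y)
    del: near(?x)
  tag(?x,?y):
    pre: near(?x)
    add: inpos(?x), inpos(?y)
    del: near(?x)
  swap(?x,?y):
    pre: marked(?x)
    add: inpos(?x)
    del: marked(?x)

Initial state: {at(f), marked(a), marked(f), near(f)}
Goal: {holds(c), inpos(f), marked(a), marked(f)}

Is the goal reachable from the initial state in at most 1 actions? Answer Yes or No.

No

1. push(f,c)  →  {holds(c), inpos(c), marked(a), marked(f), near(f)}
2. tag(f,a)  →  {holds(c), inpos(a), inpos(c), inpos(f), marked(a), marked(f)}
optimal plan length = 2; 2 > 1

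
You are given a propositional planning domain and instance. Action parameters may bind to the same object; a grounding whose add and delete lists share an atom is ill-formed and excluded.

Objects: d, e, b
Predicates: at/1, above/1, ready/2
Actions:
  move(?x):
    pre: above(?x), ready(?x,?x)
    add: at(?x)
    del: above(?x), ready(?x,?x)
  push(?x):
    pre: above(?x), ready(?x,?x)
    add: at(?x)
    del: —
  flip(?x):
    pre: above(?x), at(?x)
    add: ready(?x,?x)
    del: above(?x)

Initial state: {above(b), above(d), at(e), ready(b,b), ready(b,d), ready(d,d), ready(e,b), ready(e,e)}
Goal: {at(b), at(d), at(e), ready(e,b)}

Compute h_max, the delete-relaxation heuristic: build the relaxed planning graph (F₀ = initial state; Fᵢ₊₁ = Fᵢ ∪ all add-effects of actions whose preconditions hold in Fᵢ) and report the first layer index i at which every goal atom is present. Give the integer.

1

F0 = init (8 atoms)
F1 = F0 ∪ {at(b), at(d)}  (10 atoms)
goal ⊆ F1  ⇒  h_max = 1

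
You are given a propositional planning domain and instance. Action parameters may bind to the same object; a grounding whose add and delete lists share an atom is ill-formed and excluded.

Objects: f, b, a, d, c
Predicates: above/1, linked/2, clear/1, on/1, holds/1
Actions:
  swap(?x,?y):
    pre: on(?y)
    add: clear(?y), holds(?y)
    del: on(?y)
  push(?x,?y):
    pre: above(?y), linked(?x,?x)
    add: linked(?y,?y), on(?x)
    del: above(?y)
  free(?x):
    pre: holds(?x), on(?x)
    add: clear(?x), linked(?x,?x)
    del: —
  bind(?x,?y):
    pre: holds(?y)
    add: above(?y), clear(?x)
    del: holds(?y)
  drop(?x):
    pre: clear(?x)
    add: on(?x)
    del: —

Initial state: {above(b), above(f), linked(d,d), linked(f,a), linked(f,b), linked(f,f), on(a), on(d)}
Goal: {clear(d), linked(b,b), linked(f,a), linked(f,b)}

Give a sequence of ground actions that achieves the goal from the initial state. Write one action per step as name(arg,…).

swap(f,d); push(f,b)

1. swap(f,d)  →  {above(b), above(f), clear(d), holds(d), linked(d,d), linked(f,a), linked(f,b), linked(f,f), on(a)}
2. push(f,b)  →  {above(f), clear(d), holds(d), linked(b,b), linked(d,d), linked(f,a), linked(f,b), linked(f,f), on(a), on(f)}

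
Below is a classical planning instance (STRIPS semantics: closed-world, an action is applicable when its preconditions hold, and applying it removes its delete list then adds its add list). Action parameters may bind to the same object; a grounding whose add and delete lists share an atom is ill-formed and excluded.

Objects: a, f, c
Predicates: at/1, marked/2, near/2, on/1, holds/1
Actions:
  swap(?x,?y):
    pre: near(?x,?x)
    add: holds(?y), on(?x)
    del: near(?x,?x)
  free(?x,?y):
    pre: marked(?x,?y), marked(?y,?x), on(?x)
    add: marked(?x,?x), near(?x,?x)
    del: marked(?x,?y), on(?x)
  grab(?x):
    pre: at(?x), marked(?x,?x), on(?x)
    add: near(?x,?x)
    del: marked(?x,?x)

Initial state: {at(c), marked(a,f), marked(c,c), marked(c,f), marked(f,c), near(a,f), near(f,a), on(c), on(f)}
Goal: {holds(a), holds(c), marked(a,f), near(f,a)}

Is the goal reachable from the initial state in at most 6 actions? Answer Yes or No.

Yes

1. free(f,c)  →  {at(c), marked(a,f), marked(c,c), marked(c,f), marked(f,f), near(a,f), near(f,a), near(f,f), on(c)}
2. swap(f,a)  →  {at(c), holds(a), marked(a,f), marked(c,c), marked(c,f), marked(f,f), near(a,f), near(f,a), on(c), on(f)}
3. grab(c)  →  {at(c), holds(a), marked(a,f), marked(c,f), marked(f,f), near(a,f), near(c,c), near(f,a), on(c), on(f)}
4. swap(c,c)  →  {at(c), holds(a), holds(c), marked(a,f), marked(c,f), marked(f,f), near(a,f), near(f,a), on(c), on(f)}
optimal plan length = 4; 4 ≤ 6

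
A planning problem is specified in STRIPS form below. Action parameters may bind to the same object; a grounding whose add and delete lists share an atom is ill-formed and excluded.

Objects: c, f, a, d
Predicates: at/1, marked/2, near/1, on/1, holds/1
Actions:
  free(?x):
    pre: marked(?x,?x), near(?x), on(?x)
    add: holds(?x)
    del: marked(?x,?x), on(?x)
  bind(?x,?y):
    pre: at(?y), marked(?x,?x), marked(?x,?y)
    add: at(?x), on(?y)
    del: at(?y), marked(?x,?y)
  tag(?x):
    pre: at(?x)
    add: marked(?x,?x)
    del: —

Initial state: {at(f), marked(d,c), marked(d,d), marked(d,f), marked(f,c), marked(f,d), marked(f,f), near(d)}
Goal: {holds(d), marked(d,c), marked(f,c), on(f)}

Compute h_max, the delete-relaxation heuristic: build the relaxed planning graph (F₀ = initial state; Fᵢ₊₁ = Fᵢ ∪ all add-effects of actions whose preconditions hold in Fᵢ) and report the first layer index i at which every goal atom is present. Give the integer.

3

F0 = init (8 atoms)
F1 = F0 ∪ {at(d), on(f)}  (10 atoms)
F2 = F1 ∪ {on(d)}  (11 atoms)
F3 = F2 ∪ {holds(d)}  (12 atoms)
goal ⊆ F3  ⇒  h_max = 3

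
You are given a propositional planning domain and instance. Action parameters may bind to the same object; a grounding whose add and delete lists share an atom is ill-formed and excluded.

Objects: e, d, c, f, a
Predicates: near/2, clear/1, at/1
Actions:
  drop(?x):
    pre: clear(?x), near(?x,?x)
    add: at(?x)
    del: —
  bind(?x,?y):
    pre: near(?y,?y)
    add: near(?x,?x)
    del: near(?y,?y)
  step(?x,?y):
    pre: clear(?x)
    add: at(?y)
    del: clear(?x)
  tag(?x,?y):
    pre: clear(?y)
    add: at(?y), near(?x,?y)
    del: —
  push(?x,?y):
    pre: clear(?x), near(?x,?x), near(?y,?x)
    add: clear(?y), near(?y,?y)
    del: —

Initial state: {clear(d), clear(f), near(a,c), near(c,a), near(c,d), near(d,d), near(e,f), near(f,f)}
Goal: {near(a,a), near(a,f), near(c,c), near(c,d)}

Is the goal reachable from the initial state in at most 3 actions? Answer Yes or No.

1. bind(c,d)  →  {clear(d), clear(f), near(a,c), near(c,a), near(c,c), near(c,d), near(e,f), near(f,f)}
2. bind(a,f)  →  {clear(d), clear(f), near(a,a), near(a,c), near(c,a), near(c,c), near(c,d), near(e,f)}
3. tag(a,f)  →  {at(f), clear(d), clear(f), near(a,a), near(a,c), near(a,f), near(c,a), near(c,c), near(c,d), near(e,f)}
optimal plan length = 3; 3 ≤ 3

Yes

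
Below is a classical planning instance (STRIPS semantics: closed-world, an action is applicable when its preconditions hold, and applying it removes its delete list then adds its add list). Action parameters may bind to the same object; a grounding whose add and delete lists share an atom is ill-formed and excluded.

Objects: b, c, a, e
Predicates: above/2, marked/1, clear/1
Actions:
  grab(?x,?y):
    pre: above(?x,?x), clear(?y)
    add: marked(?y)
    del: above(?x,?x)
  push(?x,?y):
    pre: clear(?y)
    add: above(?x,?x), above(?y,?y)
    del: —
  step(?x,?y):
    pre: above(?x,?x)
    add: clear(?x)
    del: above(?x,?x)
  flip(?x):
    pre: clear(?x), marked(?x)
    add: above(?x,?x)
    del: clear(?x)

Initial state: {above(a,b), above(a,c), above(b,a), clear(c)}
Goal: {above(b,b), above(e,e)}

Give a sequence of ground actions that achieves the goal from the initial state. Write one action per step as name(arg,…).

1. push(b,c)  →  {above(a,b), above(a,c), above(b,a), above(b,b), above(c,c), clear(c)}
2. push(e,c)  →  {above(a,b), above(a,c), above(b,a), above(b,b), above(c,c), above(e,e), clear(c)}

push(b,c); push(e,c)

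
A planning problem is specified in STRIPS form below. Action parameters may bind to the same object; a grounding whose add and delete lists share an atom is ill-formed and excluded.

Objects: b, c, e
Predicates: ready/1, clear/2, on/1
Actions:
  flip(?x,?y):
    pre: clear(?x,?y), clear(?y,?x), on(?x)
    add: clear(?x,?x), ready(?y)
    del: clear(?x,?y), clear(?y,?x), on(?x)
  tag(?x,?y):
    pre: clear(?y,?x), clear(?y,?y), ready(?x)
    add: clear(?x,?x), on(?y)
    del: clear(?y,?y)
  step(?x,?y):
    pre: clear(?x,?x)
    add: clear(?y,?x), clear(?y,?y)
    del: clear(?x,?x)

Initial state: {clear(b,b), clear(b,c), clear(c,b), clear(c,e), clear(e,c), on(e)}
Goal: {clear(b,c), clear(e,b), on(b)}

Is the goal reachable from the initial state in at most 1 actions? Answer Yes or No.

1. flip(e,c)  →  {clear(b,b), clear(b,c), clear(c,b), clear(e,e), ready(c)}
2. tag(c,b)  →  {clear(b,c), clear(c,b), clear(c,c), clear(e,e), on(b), ready(c)}
3. step(c,b)  →  {clear(b,b), clear(b,c), clear(c,b), clear(e,e), on(b), ready(c)}
4. step(b,e)  →  {clear(b,c), clear(c,b), clear(e,b), clear(e,e), on(b), ready(c)}
optimal plan length = 4; 4 > 1

No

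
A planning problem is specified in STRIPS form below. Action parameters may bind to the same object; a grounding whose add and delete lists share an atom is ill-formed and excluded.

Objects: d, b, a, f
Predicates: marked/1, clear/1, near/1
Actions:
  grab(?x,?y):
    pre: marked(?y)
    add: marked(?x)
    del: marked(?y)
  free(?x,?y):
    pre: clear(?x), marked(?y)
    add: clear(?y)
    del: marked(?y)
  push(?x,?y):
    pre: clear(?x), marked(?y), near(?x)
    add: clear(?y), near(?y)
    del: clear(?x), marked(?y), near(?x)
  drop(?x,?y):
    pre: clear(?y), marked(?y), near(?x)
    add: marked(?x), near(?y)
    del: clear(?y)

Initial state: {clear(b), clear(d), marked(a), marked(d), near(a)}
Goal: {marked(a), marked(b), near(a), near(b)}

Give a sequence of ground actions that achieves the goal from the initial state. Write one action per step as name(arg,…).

grab(b,d); drop(a,b)

1. grab(b,d)  →  {clear(b), clear(d), marked(a), marked(b), near(a)}
2. drop(a,b)  →  {clear(d), marked(a), marked(b), near(a), near(b)}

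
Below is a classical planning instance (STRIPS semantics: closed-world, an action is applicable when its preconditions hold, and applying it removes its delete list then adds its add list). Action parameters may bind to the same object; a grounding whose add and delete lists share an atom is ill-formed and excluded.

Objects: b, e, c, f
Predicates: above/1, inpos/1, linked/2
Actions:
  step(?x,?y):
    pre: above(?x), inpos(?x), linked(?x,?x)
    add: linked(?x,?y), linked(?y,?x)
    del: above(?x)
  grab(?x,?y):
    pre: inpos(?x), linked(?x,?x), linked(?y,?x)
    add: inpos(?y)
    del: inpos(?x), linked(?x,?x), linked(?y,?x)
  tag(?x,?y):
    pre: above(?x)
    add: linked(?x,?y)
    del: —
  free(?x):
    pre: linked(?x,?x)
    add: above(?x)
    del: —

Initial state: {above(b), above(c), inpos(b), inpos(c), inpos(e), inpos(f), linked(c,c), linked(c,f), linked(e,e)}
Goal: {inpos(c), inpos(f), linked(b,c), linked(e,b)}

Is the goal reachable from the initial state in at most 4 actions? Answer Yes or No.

1. step(c,b)  →  {above(b), inpos(b), inpos(c), inpos(e), inpos(f), linked(b,c), linked(c,b), linked(c,c), linked(c,f), linked(e,e)}
2. tag(b,b)  →  {above(b), inpos(b), inpos(c), inpos(e), inpos(f), linked(b,b), linked(b,c), linked(c,b), linked(c,c), linked(c,f), linked(e,e)}
3. step(b,e)  →  {inpos(b), inpos(c), inpos(e), inpos(f), linked(b,b), linked(b,c), linked(b,e), linked(c,b), linked(c,c), linked(c,f), linked(e,b), linked(e,e)}
optimal plan length = 3; 3 ≤ 4

Yes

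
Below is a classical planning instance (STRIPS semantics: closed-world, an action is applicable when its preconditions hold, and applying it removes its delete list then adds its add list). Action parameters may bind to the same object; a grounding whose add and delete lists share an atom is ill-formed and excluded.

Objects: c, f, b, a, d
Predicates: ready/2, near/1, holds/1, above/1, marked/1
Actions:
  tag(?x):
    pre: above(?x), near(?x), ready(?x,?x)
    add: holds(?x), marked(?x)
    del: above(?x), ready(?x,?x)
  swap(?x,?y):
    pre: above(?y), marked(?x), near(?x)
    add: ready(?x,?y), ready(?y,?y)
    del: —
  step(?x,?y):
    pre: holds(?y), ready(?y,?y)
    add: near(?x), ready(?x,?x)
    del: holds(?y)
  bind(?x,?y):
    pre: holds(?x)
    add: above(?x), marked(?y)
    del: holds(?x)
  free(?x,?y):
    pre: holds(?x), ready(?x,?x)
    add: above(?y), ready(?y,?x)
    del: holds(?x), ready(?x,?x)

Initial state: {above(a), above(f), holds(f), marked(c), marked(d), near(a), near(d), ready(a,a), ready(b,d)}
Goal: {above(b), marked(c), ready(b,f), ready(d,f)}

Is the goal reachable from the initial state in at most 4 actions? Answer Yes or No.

1. swap(d,f)  →  {above(a), above(f), holds(f), marked(c), marked(d), near(a), near(d), ready(a,a), ready(b,d), ready(d,f), ready(f,f)}
2. free(f,b)  →  {above(a), above(b), above(f), marked(c), marked(d), near(a), near(d), ready(a,a), ready(b,d), ready(b,f), ready(d,f)}
optimal plan length = 2; 2 ≤ 4

Yes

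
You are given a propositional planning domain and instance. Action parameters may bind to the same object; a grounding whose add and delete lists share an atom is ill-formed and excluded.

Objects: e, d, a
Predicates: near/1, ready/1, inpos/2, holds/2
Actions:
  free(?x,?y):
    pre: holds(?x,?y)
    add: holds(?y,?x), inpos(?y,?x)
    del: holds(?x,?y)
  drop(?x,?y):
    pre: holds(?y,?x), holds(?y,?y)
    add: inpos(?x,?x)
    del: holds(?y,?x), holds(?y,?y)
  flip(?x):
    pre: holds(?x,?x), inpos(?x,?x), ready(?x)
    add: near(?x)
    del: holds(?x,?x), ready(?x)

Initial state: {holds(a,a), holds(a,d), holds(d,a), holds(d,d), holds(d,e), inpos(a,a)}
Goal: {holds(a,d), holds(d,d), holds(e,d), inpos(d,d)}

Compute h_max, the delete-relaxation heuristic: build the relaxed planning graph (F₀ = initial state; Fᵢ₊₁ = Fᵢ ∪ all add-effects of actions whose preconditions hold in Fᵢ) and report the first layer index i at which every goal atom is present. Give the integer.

F0 = init (6 atoms)
F1 = F0 ∪ {holds(e,d), inpos(a,d), inpos(d,a), inpos(d,d), inpos(e,d), inpos(e,e)}  (12 atoms)
goal ⊆ F1  ⇒  h_max = 1

1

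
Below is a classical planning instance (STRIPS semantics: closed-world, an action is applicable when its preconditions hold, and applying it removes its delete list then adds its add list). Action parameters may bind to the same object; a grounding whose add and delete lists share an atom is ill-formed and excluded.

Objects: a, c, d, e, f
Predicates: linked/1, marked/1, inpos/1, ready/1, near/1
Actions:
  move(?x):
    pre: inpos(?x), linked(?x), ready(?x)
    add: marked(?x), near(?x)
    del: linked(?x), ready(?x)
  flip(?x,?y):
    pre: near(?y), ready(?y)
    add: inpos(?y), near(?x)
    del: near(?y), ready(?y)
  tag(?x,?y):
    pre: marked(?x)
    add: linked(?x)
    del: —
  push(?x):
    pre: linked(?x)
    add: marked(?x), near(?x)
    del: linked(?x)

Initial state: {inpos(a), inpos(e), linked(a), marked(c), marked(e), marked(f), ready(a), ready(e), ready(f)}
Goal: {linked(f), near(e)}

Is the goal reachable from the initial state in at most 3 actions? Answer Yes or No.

1. tag(e,a)  →  {inpos(a), inpos(e), linked(a), linked(e), marked(c), marked(e), marked(f), ready(a), ready(e), ready(f)}
2. move(e)  →  {inpos(a), inpos(e), linked(a), marked(c), marked(e), marked(f), near(e), ready(a), ready(f)}
3. tag(f,a)  →  {inpos(a), inpos(e), linked(a), linked(f), marked(c), marked(e), marked(f), near(e), ready(a), ready(f)}
optimal plan length = 3; 3 ≤ 3

Yes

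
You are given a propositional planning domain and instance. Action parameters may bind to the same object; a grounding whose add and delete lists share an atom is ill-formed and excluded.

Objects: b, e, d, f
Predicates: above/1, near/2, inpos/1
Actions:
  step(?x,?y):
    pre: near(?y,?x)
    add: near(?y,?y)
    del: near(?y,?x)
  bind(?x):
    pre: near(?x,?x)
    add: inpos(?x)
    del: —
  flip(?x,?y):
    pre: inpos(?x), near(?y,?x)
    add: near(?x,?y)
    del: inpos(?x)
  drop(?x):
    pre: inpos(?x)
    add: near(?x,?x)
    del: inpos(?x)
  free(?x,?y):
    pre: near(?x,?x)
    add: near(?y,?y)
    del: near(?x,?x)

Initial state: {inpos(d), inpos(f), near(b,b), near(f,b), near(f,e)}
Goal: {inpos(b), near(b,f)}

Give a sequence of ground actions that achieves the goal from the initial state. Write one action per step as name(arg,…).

1. bind(b)  →  {inpos(b), inpos(d), inpos(f), near(b,b), near(f,b), near(f,e)}
2. flip(b,f)  →  {inpos(d), inpos(f), near(b,b), near(b,f), near(f,b), near(f,e)}
3. bind(b)  →  {inpos(b), inpos(d), inpos(f), near(b,b), near(b,f), near(f,b), near(f,e)}

bind(b); flip(b,f); bind(b)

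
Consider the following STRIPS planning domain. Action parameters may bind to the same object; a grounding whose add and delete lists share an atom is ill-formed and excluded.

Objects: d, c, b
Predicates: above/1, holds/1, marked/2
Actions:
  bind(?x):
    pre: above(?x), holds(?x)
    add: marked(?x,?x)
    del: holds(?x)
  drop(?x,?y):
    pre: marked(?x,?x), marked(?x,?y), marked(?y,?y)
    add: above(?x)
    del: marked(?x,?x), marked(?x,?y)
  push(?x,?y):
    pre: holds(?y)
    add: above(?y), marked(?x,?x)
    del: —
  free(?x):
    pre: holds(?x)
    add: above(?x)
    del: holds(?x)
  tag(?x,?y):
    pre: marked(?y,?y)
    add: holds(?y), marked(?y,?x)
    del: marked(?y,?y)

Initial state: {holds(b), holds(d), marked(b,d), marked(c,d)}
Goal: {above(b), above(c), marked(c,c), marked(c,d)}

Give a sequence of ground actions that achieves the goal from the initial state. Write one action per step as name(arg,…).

1. push(c,d)  →  {above(d), holds(b), holds(d), marked(b,d), marked(c,c), marked(c,d)}
2. drop(c,c)  →  {above(c), above(d), holds(b), holds(d), marked(b,d), marked(c,d)}
3. push(c,b)  →  {above(b), above(c), above(d), holds(b), holds(d), marked(b,d), marked(c,c), marked(c,d)}

push(c,d); drop(c,c); push(c,b)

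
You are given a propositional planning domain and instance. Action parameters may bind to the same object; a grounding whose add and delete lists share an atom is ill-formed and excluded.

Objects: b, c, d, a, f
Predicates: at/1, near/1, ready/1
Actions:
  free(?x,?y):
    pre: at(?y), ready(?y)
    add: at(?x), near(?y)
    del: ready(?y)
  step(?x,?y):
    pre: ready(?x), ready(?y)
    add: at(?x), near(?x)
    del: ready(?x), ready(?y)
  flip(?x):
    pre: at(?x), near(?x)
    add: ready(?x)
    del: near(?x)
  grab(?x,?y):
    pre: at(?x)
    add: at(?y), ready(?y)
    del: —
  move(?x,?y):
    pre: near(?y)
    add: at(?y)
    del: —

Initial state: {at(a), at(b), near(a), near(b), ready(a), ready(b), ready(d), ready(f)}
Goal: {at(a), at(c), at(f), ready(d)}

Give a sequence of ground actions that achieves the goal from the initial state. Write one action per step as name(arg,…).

free(c,b); free(f,a)

1. free(c,b)  →  {at(a), at(b), at(c), near(a), near(b), ready(a), ready(d), ready(f)}
2. free(f,a)  →  {at(a), at(b), at(c), at(f), near(a), near(b), ready(d), ready(f)}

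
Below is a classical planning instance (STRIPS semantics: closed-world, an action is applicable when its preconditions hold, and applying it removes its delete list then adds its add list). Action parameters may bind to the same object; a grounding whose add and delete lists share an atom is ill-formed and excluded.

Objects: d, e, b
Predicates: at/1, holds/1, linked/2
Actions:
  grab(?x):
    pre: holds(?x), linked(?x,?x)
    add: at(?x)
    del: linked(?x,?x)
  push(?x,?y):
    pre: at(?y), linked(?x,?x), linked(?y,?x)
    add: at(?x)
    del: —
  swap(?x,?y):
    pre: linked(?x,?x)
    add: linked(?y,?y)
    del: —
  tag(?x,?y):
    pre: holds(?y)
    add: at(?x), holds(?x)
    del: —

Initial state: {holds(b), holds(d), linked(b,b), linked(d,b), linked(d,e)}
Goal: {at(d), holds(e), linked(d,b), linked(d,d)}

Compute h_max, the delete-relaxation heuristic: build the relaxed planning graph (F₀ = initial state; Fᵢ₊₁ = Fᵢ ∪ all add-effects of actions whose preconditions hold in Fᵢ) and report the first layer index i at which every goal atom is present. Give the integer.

F0 = init (5 atoms)
F1 = F0 ∪ {at(b), at(d), at(e), holds(e), linked(d,d), linked(e,e)}  (11 atoms)
goal ⊆ F1  ⇒  h_max = 1

1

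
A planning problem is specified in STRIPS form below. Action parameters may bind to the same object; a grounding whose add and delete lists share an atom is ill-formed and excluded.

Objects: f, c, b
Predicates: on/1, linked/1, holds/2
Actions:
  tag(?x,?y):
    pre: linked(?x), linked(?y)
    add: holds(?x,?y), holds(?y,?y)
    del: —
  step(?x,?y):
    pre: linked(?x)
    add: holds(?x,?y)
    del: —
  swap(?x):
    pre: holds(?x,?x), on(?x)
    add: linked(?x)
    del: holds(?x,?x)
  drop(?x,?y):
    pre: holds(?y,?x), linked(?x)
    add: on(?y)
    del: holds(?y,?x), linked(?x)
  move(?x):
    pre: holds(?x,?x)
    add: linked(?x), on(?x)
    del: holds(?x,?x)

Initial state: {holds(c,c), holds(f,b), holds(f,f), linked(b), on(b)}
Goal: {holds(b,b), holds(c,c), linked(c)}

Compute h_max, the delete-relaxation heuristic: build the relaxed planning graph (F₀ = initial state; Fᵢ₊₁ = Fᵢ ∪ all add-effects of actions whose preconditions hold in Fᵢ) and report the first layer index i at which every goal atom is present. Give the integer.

F0 = init (5 atoms)
F1 = F0 ∪ {holds(b,b), holds(b,c), holds(b,f), linked(c), linked(f), on(c), on(f)}  (12 atoms)
goal ⊆ F1  ⇒  h_max = 1

1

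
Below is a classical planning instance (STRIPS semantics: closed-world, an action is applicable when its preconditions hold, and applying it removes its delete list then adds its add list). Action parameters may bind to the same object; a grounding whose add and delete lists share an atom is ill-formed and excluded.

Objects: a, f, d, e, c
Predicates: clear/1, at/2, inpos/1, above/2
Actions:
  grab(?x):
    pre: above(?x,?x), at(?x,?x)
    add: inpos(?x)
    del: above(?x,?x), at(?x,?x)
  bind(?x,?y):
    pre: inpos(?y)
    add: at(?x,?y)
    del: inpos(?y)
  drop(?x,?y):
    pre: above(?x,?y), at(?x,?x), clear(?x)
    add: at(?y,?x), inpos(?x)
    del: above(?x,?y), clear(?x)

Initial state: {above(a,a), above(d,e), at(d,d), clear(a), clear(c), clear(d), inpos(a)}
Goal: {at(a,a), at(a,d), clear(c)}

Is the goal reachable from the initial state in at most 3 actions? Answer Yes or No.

1. bind(a,a)  →  {above(a,a), above(d,e), at(a,a), at(d,d), clear(a), clear(c), clear(d)}
2. drop(d,e)  →  {above(a,a), at(a,a), at(d,d), at(e,d), clear(a), clear(c), inpos(d)}
3. bind(a,d)  →  {above(a,a), at(a,a), at(a,d), at(d,d), at(e,d), clear(a), clear(c)}
optimal plan length = 3; 3 ≤ 3

Yes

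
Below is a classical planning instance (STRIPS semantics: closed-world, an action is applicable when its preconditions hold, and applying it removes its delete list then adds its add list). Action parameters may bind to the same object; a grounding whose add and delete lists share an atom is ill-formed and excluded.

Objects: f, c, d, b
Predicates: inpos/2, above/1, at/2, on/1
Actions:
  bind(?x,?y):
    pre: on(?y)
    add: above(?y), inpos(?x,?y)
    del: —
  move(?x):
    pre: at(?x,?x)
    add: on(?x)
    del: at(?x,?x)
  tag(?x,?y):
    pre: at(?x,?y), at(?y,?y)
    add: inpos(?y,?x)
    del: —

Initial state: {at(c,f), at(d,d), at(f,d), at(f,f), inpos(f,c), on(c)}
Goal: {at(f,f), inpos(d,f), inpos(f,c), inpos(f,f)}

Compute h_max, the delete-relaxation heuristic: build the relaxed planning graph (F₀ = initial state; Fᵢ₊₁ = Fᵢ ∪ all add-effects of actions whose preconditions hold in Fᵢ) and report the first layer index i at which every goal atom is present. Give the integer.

F0 = init (6 atoms)
F1 = F0 ∪ {above(c), inpos(b,c), inpos(c,c), inpos(d,c), inpos(d,d), inpos(d,f), inpos(f,f), on(d), on(f)}  (15 atoms)
goal ⊆ F1  ⇒  h_max = 1

1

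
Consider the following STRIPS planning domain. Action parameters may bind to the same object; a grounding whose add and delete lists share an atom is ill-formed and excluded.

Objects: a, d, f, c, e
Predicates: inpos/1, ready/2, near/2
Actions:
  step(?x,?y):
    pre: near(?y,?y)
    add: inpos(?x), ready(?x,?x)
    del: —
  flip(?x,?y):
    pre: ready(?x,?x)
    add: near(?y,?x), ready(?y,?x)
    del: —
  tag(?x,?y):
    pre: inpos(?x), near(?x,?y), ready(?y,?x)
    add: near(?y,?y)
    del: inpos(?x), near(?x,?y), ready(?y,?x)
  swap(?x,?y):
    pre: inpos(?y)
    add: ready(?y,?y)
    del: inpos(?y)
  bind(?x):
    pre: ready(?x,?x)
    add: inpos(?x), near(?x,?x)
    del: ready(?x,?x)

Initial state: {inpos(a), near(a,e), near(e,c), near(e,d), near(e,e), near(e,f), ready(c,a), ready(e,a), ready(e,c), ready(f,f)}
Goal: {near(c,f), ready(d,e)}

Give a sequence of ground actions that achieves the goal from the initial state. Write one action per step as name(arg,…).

1. step(e,e)  →  {inpos(a), inpos(e), near(a,e), near(e,c), near(e,d), near(e,e), near(e,f), ready(c,a), ready(e,a), ready(e,c), ready(e,e), ready(f,f)}
2. flip(f,c)  →  {inpos(a), inpos(e), near(a,e), near(c,f), near(e,c), near(e,d), near(e,e), near(e,f), ready(c,a), ready(c,f), ready(e,a), ready(e,c), ready(e,e), ready(f,f)}
3. flip(e,d)  →  {inpos(a), inpos(e), near(a,e), near(c,f), near(d,e), near(e,c), near(e,d), near(e,e), near(e,f), ready(c,a), ready(c,f), ready(d,e), ready(e,a), ready(e,c), ready(e,e), ready(f,f)}

step(e,e); flip(f,c); flip(e,d)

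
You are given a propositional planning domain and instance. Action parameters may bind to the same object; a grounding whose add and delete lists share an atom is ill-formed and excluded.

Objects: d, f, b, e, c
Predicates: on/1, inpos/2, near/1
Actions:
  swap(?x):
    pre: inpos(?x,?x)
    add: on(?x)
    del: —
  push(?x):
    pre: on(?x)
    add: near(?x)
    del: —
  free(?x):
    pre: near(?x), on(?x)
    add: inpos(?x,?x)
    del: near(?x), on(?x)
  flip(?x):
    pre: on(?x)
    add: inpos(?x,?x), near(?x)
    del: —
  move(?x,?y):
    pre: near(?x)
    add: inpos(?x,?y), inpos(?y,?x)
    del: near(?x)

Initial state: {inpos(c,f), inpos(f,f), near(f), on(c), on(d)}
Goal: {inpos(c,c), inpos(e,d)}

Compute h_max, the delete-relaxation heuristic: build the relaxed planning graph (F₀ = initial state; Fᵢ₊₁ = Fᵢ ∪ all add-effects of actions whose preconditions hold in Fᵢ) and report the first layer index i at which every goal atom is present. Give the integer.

F0 = init (5 atoms)
F1 = F0 ∪ {inpos(b,f), inpos(c,c), inpos(d,d), inpos(d,f), inpos(e,f), inpos(f,b), inpos(f,c), inpos(f,d), inpos(f,e), near(c), near(d), on(f)}  (17 atoms)
F2 = F1 ∪ {inpos(b,c), inpos(b,d), inpos(c,b), inpos(c,d), inpos(c,e), inpos(d,b), inpos(d,c), inpos(d,e), inpos(e,c), inpos(e,d)}  (27 atoms)
goal ⊆ F2  ⇒  h_max = 2

2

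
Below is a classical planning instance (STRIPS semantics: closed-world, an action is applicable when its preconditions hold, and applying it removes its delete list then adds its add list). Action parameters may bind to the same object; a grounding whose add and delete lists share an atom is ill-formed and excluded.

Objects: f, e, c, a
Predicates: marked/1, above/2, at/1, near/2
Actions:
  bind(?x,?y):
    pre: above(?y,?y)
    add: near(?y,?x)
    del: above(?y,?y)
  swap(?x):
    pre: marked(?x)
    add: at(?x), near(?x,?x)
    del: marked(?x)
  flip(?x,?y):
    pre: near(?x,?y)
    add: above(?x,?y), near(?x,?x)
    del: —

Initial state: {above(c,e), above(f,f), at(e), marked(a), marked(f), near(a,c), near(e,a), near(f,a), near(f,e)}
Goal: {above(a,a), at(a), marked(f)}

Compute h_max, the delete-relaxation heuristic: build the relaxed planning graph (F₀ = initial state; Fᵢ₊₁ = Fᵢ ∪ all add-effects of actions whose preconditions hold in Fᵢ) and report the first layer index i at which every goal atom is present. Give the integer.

2

F0 = init (9 atoms)
F1 = F0 ∪ {above(a,c), above(e,a), above(f,a), above(f,e), at(a), at(f), near(a,a), near(e,e), near(f,c), near(f,f)}  (19 atoms)
F2 = F1 ∪ {above(a,a), above(e,e), above(f,c)}  (22 atoms)
goal ⊆ F2  ⇒  h_max = 2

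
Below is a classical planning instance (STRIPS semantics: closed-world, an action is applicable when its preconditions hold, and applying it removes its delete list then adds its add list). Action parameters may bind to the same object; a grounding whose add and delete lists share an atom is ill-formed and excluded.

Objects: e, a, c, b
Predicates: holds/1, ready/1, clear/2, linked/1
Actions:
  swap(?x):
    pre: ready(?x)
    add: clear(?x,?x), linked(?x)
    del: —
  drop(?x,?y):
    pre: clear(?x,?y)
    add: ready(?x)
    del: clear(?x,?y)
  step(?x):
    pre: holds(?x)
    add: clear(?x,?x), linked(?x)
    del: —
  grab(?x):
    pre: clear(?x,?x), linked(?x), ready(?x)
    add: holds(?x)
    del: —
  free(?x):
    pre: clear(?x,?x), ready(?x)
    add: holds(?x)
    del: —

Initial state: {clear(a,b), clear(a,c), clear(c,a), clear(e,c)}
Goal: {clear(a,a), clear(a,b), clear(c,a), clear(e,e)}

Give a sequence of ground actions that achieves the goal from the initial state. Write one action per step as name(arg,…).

1. drop(e,c)  →  {clear(a,b), clear(a,c), clear(c,a), ready(e)}
2. swap(e)  →  {clear(a,b), clear(a,c), clear(c,a), clear(e,e), linked(e), ready(e)}
3. drop(a,c)  →  {clear(a,b), clear(c,a), clear(e,e), linked(e), ready(a), ready(e)}
4. swap(a)  →  {clear(a,a), clear(a,b), clear(c,a), clear(e,e), linked(a), linked(e), ready(a), ready(e)}

drop(e,c); swap(e); drop(a,c); swap(a)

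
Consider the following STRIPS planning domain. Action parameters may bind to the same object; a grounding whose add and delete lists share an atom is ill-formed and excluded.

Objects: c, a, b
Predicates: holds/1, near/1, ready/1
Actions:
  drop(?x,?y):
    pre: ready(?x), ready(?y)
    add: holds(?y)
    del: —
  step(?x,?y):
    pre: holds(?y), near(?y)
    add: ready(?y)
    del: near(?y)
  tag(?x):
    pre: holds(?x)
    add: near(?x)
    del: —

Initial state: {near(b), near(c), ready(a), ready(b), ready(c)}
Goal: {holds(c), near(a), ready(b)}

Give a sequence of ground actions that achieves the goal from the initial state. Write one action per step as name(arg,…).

1. drop(c,c)  →  {holds(c), near(b), near(c), ready(a), ready(b), ready(c)}
2. drop(c,a)  →  {holds(a), holds(c), near(b), near(c), ready(a), ready(b), ready(c)}
3. tag(a)  →  {holds(a), holds(c), near(a), near(b), near(c), ready(a), ready(b), ready(c)}

drop(c,c); drop(c,a); tag(a)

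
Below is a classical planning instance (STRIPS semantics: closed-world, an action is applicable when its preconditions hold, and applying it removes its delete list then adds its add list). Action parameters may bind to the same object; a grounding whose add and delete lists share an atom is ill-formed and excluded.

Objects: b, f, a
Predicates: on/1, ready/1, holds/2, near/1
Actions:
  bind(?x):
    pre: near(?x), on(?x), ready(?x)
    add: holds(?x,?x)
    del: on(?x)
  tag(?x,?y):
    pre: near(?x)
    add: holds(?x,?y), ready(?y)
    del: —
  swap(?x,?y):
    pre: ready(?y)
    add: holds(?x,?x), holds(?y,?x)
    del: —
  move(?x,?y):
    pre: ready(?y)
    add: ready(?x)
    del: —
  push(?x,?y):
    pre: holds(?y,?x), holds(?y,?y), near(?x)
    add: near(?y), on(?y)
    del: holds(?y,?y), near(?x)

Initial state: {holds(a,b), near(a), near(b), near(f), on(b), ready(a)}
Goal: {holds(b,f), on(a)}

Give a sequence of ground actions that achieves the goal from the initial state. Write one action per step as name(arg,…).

tag(b,f); tag(a,a); push(b,a)

1. tag(b,f)  →  {holds(a,b), holds(b,f), near(a), near(b), near(f), on(b), ready(a), ready(f)}
2. tag(a,a)  →  {holds(a,a), holds(a,b), holds(b,f), near(a), near(b), near(f), on(b), ready(a), ready(f)}
3. push(b,a)  →  {holds(a,b), holds(b,f), near(a), near(f), on(a), on(b), ready(a), ready(f)}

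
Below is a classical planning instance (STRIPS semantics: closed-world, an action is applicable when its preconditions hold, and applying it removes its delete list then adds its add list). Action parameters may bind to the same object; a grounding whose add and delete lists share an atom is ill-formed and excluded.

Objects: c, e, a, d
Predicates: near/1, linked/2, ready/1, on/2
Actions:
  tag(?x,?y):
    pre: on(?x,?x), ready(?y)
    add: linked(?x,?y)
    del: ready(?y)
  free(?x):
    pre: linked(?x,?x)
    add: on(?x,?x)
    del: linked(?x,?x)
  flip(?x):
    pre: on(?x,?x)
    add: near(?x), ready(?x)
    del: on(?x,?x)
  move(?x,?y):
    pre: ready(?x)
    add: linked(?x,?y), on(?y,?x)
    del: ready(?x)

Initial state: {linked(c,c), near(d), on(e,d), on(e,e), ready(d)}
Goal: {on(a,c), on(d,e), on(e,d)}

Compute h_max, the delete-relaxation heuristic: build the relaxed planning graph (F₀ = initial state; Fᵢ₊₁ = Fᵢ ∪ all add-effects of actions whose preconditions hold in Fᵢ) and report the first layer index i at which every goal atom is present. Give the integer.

F0 = init (5 atoms)
F1 = F0 ∪ {linked(d,a), linked(d,c), linked(d,d), linked(d,e), linked(e,d), near(e), on(a,d), on(c,c), on(c,d), on(d,d), ready(e)}  (16 atoms)
F2 = F1 ∪ {linked(c,d), linked(c,e), linked(e,a), linked(e,c), linked(e,e), near(c), on(a,e), on(c,e), on(d,e), ready(c)}  (26 atoms)
F3 = F2 ∪ {linked(c,a), on(a,c), on(d,c), on(e,c)}  (30 atoms)
goal ⊆ F3  ⇒  h_max = 3

3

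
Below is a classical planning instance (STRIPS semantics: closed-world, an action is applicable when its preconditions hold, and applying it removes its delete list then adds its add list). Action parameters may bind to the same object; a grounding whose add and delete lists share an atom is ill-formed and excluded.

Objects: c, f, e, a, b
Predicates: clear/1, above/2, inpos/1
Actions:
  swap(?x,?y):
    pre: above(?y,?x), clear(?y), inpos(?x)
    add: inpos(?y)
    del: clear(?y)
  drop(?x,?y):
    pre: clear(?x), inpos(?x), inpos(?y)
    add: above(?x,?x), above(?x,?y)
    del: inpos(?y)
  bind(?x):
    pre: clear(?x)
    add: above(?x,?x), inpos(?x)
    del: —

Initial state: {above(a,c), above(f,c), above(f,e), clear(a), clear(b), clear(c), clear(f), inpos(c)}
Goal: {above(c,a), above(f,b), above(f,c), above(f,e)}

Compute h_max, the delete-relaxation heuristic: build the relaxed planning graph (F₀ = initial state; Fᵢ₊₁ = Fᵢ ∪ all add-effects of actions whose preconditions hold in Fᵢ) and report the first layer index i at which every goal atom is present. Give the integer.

F0 = init (8 atoms)
F1 = F0 ∪ {above(a,a), above(b,b), above(c,c), above(f,f), inpos(a), inpos(b), inpos(f)}  (15 atoms)
F2 = F1 ∪ {above(a,b), above(a,f), above(b,a), above(b,c), above(b,f), above(c,a), above(c,b), above(c,f), above(f,a), above(f,b)}  (25 atoms)
goal ⊆ F2  ⇒  h_max = 2

2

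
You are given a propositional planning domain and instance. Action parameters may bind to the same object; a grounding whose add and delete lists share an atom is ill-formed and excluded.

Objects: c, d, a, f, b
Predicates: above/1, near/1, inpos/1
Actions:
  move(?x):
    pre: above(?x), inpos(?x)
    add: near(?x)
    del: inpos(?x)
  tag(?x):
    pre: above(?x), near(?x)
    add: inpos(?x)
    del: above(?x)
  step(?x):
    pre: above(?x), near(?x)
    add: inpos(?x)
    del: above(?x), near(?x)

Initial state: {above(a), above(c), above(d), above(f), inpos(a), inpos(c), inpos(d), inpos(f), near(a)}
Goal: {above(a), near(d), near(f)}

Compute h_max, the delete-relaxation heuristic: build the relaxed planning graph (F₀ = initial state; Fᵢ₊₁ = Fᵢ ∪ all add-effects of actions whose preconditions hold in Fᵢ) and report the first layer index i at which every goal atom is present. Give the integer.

1

F0 = init (9 atoms)
F1 = F0 ∪ {near(c), near(d), near(f)}  (12 atoms)
goal ⊆ F1  ⇒  h_max = 1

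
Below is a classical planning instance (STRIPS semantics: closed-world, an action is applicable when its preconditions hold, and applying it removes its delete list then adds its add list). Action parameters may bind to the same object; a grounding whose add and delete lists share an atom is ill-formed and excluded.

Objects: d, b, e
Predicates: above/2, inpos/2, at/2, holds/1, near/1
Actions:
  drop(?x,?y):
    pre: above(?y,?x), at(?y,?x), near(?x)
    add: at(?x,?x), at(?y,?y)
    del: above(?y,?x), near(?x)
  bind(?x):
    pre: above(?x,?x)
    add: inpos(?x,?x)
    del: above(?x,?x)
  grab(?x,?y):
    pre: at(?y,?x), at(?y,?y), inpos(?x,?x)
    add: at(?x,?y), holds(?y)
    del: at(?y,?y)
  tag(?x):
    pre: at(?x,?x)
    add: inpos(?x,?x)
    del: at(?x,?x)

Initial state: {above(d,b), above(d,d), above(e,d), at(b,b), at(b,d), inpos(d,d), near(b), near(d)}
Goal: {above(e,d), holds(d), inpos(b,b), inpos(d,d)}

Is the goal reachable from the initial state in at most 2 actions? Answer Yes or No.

No

1. grab(d,b)  →  {above(d,b), above(d,d), above(e,d), at(b,d), at(d,b), holds(b), inpos(d,d), near(b), near(d)}
2. drop(b,d)  →  {above(d,d), above(e,d), at(b,b), at(b,d), at(d,b), at(d,d), holds(b), inpos(d,d), near(d)}
3. tag(b)  →  {above(d,d), above(e,d), at(b,d), at(d,b), at(d,d), holds(b), inpos(b,b), inpos(d,d), near(d)}
4. grab(b,d)  →  {above(d,d), above(e,d), at(b,d), at(d,b), holds(b), holds(d), inpos(b,b), inpos(d,d), near(d)}
optimal plan length = 4; 4 > 2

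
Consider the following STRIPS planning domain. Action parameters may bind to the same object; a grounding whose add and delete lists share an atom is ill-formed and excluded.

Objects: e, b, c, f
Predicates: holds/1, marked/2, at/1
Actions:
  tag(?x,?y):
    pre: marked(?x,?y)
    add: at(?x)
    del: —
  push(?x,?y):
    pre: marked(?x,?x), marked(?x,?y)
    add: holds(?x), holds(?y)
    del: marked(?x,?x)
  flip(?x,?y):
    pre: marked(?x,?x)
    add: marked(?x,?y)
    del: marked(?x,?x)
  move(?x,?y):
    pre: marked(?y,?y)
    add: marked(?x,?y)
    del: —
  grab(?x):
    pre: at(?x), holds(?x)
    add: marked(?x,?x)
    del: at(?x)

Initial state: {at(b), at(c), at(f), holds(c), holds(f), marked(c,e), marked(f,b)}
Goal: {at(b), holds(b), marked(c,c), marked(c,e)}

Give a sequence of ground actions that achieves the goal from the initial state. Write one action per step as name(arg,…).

1. grab(c)  →  {at(b), at(f), holds(c), holds(f), marked(c,c), marked(c,e), marked(f,b)}
2. grab(f)  →  {at(b), holds(c), holds(f), marked(c,c), marked(c,e), marked(f,b), marked(f,f)}
3. push(f,b)  →  {at(b), holds(b), holds(c), holds(f), marked(c,c), marked(c,e), marked(f,b)}

grab(c); grab(f); push(f,b)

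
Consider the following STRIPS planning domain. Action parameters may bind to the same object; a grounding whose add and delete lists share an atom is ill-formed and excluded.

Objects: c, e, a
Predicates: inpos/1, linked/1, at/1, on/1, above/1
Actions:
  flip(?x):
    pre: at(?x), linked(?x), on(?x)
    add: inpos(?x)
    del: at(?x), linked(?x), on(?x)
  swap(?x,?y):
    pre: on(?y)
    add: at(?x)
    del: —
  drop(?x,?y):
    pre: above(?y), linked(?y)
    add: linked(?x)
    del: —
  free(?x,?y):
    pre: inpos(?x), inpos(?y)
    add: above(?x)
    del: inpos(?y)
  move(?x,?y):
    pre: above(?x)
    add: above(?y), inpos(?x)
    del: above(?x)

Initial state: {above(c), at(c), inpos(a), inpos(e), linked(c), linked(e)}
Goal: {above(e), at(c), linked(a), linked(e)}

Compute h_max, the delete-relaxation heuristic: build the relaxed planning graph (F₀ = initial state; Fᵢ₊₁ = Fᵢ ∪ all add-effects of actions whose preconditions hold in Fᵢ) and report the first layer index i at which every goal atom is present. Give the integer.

1

F0 = init (6 atoms)
F1 = F0 ∪ {above(a), above(e), inpos(c), linked(a)}  (10 atoms)
goal ⊆ F1  ⇒  h_max = 1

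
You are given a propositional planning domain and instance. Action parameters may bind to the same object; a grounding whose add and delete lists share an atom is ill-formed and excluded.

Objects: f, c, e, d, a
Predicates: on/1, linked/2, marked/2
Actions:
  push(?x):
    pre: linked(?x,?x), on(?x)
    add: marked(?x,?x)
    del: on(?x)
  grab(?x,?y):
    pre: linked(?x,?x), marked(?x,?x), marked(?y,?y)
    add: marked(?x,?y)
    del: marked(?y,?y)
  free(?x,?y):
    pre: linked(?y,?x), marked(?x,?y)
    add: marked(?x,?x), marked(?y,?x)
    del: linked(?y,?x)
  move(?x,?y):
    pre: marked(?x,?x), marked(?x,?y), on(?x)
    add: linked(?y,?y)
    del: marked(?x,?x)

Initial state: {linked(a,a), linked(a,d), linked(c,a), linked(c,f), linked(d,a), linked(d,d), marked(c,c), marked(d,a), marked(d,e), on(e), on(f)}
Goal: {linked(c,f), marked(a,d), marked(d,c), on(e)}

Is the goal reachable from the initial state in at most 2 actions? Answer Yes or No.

1. free(d,a)  →  {linked(a,a), linked(c,a), linked(c,f), linked(d,a), linked(d,d), marked(a,d), marked(c,c), marked(d,a), marked(d,d), marked(d,e), on(e), on(f)}
2. grab(d,c)  →  {linked(a,a), linked(c,a), linked(c,f), linked(d,a), linked(d,d), marked(a,d), marked(d,a), marked(d,c), marked(d,d), marked(d,e), on(e), on(f)}
optimal plan length = 2; 2 ≤ 2

Yes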